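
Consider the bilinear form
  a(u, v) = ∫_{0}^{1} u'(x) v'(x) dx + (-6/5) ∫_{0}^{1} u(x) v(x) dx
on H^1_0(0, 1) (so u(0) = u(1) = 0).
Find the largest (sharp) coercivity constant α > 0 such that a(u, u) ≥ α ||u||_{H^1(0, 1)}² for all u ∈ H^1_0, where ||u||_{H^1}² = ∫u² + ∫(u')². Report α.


α = (-6/5 + π^2)/(1 + π^2)

Coercivity of a(·,·) on H^1_0(0, 1) means a(u, u) ≥ α ||u||_{H^1}² for every u ∈ H^1_0.
The interval has length L = 1, and Poincaré/coercivity depend only on L. Here a(u, u) = ∫(u')² + (-6/5)·∫u².
Here c = -6/5 < 0 with |c| < (π/L)² = π^2, so coercivity still holds. The condition a(u,u) ≥ α||u||_{H^1}² reads (1−α)∫(u')² ≥ (α−c)∫u². Any admissible α is ≤ 1 (rapidly oscillating u have ∫u²/∫(u')² → 0), and α = 1 would force 0 ≥ (1−c)∫u², impossible since c < 1; so 1−α > 0. By the sharp Poincaré inequality on H^1_0 of an interval of length L, ∫(u')² ≥ (π/L)²∫u² with equality for the first sine mode sin(π(x−x₀)/L) (x₀ the left endpoint), so the inequality holds for all u iff (1−α)(π/L)² ≥ α − c, i.e. α ≤ ((π/L)² + c)/((π/L)² + 1) = (1 + c(L/π)²)/(1 + (L/π)²). (Direct route, valid since c ≤ 0: Poincaré gives c∫u² ≥ c(L/π)²∫(u')², so a(u,u) ≥ (1 + c(L/π)²)∫(u')², while ||u||_{H^1}² ≤ (1 + (L/π)²)∫(u')²; dividing yields the same α.) With (π/L)² = π^2 and c = -6/5, the largest admissible constant is α = ((π/L)² + c)/((π/L)² + 1).
Simplifying, α = (-6/5 + π^2)/(1 + π^2).


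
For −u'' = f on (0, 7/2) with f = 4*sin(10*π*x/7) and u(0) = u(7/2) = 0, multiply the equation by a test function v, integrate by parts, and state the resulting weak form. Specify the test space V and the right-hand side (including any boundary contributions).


V = H^1_0(0, 7/2) (so v(0) = v(7/2) = 0); weak form: ∫_0^7/2 u'v' dx = ∫_0^7/2 (4*sin(10*π*x/7)) v dx for all v ∈ V.

Multiply both sides by a test function v and integrate from 0 to 7/2:
  ∫_0^7/2 −u''(x) v(x) dx = ∫_0^7/2 f(x) v(x) dx.
Integrate the LHS by parts once:
  ∫_0^7/2 −u'' v dx = −[u'(x) v(x)]_0^7/2 + ∫_0^7/2 u'(x) v'(x) dx.
Thus ∫_0^7/2 u'(x) v'(x) dx = ∫_0^7/2 f(x) v(x) dx + [u'(x) v(x)]_0^7/2.
Choose V so that boundary terms are either known or forced to vanish.
u is Dirichlet: u(0) = u(7/2) = 0. Let V = H^1_0(0, 7/2); then v(0) = v(7/2) = 0, and [u' v]_0^7/2 = 0.
Weak formulation: find u (satisfying any essential BC) such that ∫_0^7/2 u'(x) v'(x) dx = ∫_0^7/2 f v dx for all v ∈ V.
Substituting f(x) = 4*sin(10*π*x/7), the right-hand side is ∫_0^7/2 (4*sin(10*π*x/7)) v dx.


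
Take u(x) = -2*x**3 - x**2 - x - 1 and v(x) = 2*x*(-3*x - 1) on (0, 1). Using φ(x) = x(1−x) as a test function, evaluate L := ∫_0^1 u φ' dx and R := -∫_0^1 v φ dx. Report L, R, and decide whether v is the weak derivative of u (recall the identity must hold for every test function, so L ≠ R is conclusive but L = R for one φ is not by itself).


LHS = 19/30, RHS = 7/15. No, v is not the weak derivative of u.

u(x) = -2*x**3 - x**2 - x - 1, classical derivative u'(x) = -6*x**2 - 2*x - 1.
φ(x) = x(1−x), so φ'(x) = 1 - 2*x.
Note φ(0) = φ(1) = 0, so the boundary term u·φ vanishes.
LHS = ∫_0^1 u(x) φ'(x) dx = ∫_0^1 (4*x^4 + x^2 + x - 1) dx. Term by term:
  ∫_0^1 4*x^4 dx = 4/5;  ∫_0^1 x^2 dx = 1/3;  ∫_0^1 x dx = 1/2;
  ∫_0^1 -1 dx = -1.
Sum: 4/5 + 1/3 + 1/2 − 1 = 19/30.
So LHS = 19/30.
∫_0^1 v(x) φ(x) dx = ∫_0^1 (6*x^4 - 4*x^3 - 2*x^2) dx. Term by term:
  ∫_0^1 6*x^4 dx = 6/5;  ∫_0^1 -4*x^3 dx = -1;  ∫_0^1 -2*x^2 dx = -2/3.
Sum: 6/5 − 1 − 2/3 = -7/15.
So RHS = -∫_0^1 v(x) φ(x) dx = 7/15.
LHS − RHS = 1/6 ≠ 0, so the identity fails.
(For a valid weak derivative the identity must hold for EVERY test function, in particular this one. The failure shows v is NOT the weak derivative of u.)
Correct weak derivative would be u'(x) = -6*x**2 - 2*x - 1.


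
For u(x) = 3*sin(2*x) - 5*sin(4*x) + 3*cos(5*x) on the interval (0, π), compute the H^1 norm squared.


||u||_{H^1(0,π)}^2 = 12688/21 + 352*π

u'(x) = -15*sin(5*x) + 6*cos(2*x) - 20*cos(4*x).
Expand u² and (u')² and integrate term by term on (0, π), using: for integers n ≥ 1, ∫_0^π sin²(nx) dx = ∫_0^π cos²(nx) dx = π/2; for n ≠ n', ∫_0^π sin(nx)sin(n'x) dx = ∫_0^π cos(nx)cos(n'x) dx = 0; and by product-to-sum, ∫_0^π sin(nx)cos(n'x) dx = ½∫_0^π [sin((n+n')x) + sin((n−n')x)] dx, which is 0 when n+n' is even and 2n/(n²−n'²) when n+n' is odd (it need not vanish on (0, π)).
  u² squared terms: (-5)²·∫sin(4x)² dx = 25·π/2 = 25*π/2;  (3)²·∫cos(5x)² dx = 9·π/2 = 9*π/2;  (3)²·∫sin(2x)² dx = 9·π/2 = 9*π/2.
  u² cross terms: 2·(-5)·(3)·∫sin(4x)·cos(5x) dx = -30·(-8/9) = 80/3;  2·(-5)·(3)·∫sin(4x)·sin(2x) dx = -30·(0) = 0;  2·(3)·(3)·∫cos(5x)·sin(2x) dx = 18·(-4/21) = -24/7.
  So ∫_0^π u² dx = 25*π/2 + 9*π/2 + 9*π/2 + 80/3 + 0 − 24/7 = 488/21 + 43*π/2.
  (u')² squared terms: (-20)²·∫cos(4x)² dx = 400·π/2 = 200*π;  (-15)²·∫sin(5x)² dx = 225·π/2 = 225*π/2;  (6)²·∫cos(2x)² dx = 36·π/2 = 18*π.
  (u')² cross terms: 2·(-20)·(-15)·∫cos(4x)·sin(5x) dx = 600·(10/9) = 2000/3;  2·(-20)·(6)·∫cos(4x)·cos(2x) dx = -240·(0) = 0;  2·(-15)·(6)·∫sin(5x)·cos(2x) dx = -180·(10/21) = -600/7.
  So ∫_0^π (u')² dx = 200*π + 225*π/2 + 18*π + 2000/3 + 0 − 600/7 = 12200/21 + 661*π/2.
||u||_{H^1}^2 = (488/21 + 43*π/2) + (12200/21 + 661*π/2) = 12688/21 + 352*π.


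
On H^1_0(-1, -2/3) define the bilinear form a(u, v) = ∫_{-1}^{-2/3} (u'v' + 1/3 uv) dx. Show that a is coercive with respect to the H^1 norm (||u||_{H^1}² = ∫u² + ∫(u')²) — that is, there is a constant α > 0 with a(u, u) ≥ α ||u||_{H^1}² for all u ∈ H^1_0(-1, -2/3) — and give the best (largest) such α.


α = (1 + 27*π^2)/(3*(1 + 9*π^2))

Coercivity of a(·,·) on H^1_0(-1, -2/3) means a(u, u) ≥ α ||u||_{H^1}² for every u ∈ H^1_0.
The interval has length L = 1/3, and Poincaré/coercivity depend only on L. Here a(u, u) = ∫(u')² + (1/3)·∫u².
Here 0 < c = 1/3 < 1. The condition a(u,u) ≥ α||u||_{H^1}² reads (1−α)∫(u')² ≥ (α−c)∫u². Any admissible α is ≤ 1 (rapidly oscillating u have ∫u²/∫(u')² → 0), and α = 1 would force 0 ≥ (1−c)∫u², impossible since c < 1; so 1−α > 0. By the sharp Poincaré inequality on H^1_0 of an interval of length L, ∫(u')² ≥ (π/L)²∫u² with equality for the first sine mode sin(π(x−x₀)/L) (x₀ the left endpoint), so the inequality holds for all u iff (1−α)(π/L)² ≥ α − c, i.e. α ≤ ((π/L)² + c)/((π/L)² + 1) = (1 + c(L/π)²)/(1 + (L/π)²). With (π/L)² = 9*π^2 and c = 1/3, the largest admissible constant is α = ((π/L)² + c)/((π/L)² + 1).
Simplifying, α = (1 + 27*π^2)/(3*(1 + 9*π^2)).


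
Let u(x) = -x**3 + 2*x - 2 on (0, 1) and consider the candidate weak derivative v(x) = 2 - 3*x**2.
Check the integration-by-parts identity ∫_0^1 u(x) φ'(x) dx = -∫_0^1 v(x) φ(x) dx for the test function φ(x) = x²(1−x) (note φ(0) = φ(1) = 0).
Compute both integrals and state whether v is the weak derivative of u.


LHS = -1/15, RHS = -1/15. Yes, v = u' weakly.

u(x) = -x**3 + 2*x - 2, classical derivative u'(x) = 2 - 3*x**2.
φ(x) = x²(1−x), so φ'(x) = x*(2 - 3*x).
Note φ(0) = φ(1) = 0, so the boundary term u·φ vanishes.
LHS = ∫_0^1 u(x) φ'(x) dx = ∫_0^1 (3*x^5 - 2*x^4 - 6*x^3 + 10*x^2 - 4*x) dx. Term by term:
  ∫_0^1 3*x^5 dx = 1/2;  ∫_0^1 -2*x^4 dx = -2/5;  ∫_0^1 -6*x^3 dx = -3/2;
  ∫_0^1 10*x^2 dx = 10/3;  ∫_0^1 -4*x dx = -2.
Sum: 1/2 − 2/5 − 3/2 + 10/3 − 2 = -1/15.
So LHS = -1/15.
∫_0^1 v(x) φ(x) dx = ∫_0^1 (3*x^5 - 3*x^4 - 2*x^3 + 2*x^2) dx. Term by term:
  ∫_0^1 3*x^5 dx = 1/2;  ∫_0^1 -3*x^4 dx = -3/5;  ∫_0^1 -2*x^3 dx = -1/2;
  ∫_0^1 2*x^2 dx = 2/3.
Sum: 1/2 − 3/5 − 1/2 + 2/3 = 1/15.
So RHS = -∫_0^1 v(x) φ(x) dx = -1/15.
LHS = RHS, so the identity holds for this test φ.
Moreover u is smooth here and v(x) = u'(x) = 2 - 3*x**2 pointwise, so the identity holds for every test function. Hence v is the weak derivative of u.


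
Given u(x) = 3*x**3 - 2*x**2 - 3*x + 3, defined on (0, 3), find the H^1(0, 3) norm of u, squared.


||u||_{H^1}^2 = 243009/70

The H^1 norm (squared) on an interval (0, L) is
  ||u||_{H^1}^2 = ∫_0^L u(x)^2 dx + ∫_0^L u'(x)^2 dx.
Compute u'(x) = 9*x**2 - 4*x - 3.
Then u(x)^2 = 9*x**6 - 12*x**5 - 14*x**4 + 30*x**3 - 3*x**2 - 18*x + 9 and u'(x)^2 = 81*x**4 - 72*x**3 - 38*x**2 + 24*x + 9.
Integrate each monomial from 0 to 3 using ∫_0^3 c·x^n dx = c·3^(n+1)/(n+1):
  ∫_0^3 u(x)^2 dx = ∫_0^3 (9*x^6 - 12*x^5 - 14*x^4 + 30*x^3 - 3*x^2 - 18*x + 9) dx. Term by term:
    ∫_0^3 9*x^6 dx = 19683/7;  ∫_0^3 -12*x^5 dx = -1458;  ∫_0^3 -14*x^4 dx = -3402/5;
    ∫_0^3 30*x^3 dx = 1215/2;  ∫_0^3 -3*x^2 dx = -27;  ∫_0^3 -18*x dx = -81;
    ∫_0^3 9 dx = 27.
  Sum: 19683/7 − 1458 − 3402/5 + 1215/2 − 27 − 81 + 27 = 83997/70.
  ∫_0^3 u'(x)^2 dx = ∫_0^3 (81*x^4 - 72*x^3 - 38*x^2 + 24*x + 9) dx. Term by term:
    ∫_0^3 81*x^4 dx = 19683/5;  ∫_0^3 -72*x^3 dx = -1458;  ∫_0^3 -38*x^2 dx = -342;
    ∫_0^3 24*x dx = 108;  ∫_0^3 9 dx = 27.
  Sum: 19683/5 − 1458 − 342 + 108 + 27 = 11358/5.
Adding: ||u||_{H^1}^2 = 83997/70 + 11358/5 = 243009/70.


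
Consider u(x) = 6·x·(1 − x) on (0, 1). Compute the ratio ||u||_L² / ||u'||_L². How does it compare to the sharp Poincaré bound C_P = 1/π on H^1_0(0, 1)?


||u||_L² / ||u'||_L² = sqrt(10)/10 < C_P = 1/π.

u(x) = 6·x·(1 − x), so u'(x) = 6 - 12*x.
u(x) = 6·x·(1 − x) vanishes at x = 0 and x = 1, so u ∈ H^1_0(0, 1). Differentiate via the product rule and integrate the resulting polynomials term by term.
  ∫_0^1 u² dx = ∫_0^1 (36*x^4 - 72*x^3 + 36*x^2) dx. Term by term:
    ∫_0^1 36*x^4 dx = 36/5;  ∫_0^1 -72*x^3 dx = -18;  ∫_0^1 36*x^2 dx = 12.
  Sum: 36/5 − 18 + 12 = 6/5.
  ∫_0^1 (u')² dx = ∫_0^1 (144*x^2 - 144*x + 36) dx. Term by term:
    ∫_0^1 144*x^2 dx = 48;  ∫_0^1 -144*x dx = -72;  ∫_0^1 36 dx = 36.
  Sum: 48 − 72 + 36 = 12.
∫_0^1 u² dx = 6/5, so ||u||_L² = sqrt(30)/5.
∫_0^1 (u')² dx = 12, so ||u'||_L² = 2*sqrt(3).
Ratio ||u||_L² / ||u'||_L² = sqrt(10)/10.
Sharp Poincaré constant on H^1_0(0, 1) is C_P = L/π = 1/π, achieved by sin(π·x).
A polynomial bump cannot attain the sharp Poincaré constant (only the first sine eigenfunction does), so the ratio is strictly less than C_P, consistent with ||u||_L² ≤ C_P ||u'||_L².


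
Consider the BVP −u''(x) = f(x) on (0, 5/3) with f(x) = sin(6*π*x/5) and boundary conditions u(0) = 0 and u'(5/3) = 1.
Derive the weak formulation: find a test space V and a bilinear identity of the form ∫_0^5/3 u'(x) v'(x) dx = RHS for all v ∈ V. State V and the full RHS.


V = {v ∈ H^1(0, 5/3) : v(0) = 0} (test functions vanish at x = 0 where u is specified); weak form: ∫_0^5/3 u'v' dx = ∫_0^5/3 (sin(6*π*x/5)) v dx + v(5/3) for all v ∈ V.

Multiply both sides by a test function v and integrate from 0 to 5/3:
  ∫_0^5/3 −u''(x) v(x) dx = ∫_0^5/3 f(x) v(x) dx.
Integrate the LHS by parts once:
  ∫_0^5/3 −u'' v dx = −[u'(x) v(x)]_0^5/3 + ∫_0^5/3 u'(x) v'(x) dx.
Thus ∫_0^5/3 u'(x) v'(x) dx = ∫_0^5/3 f(x) v(x) dx + [u'(x) v(x)]_0^5/3.
Choose V so that boundary terms are either known or forced to vanish.
Mixed BC: u(0) = 0 (Dirichlet) and u'(5/3) = 1 (Neumann). Define V = {v ∈ H^1(0, 5/3) : v(0) = 0}. Then [u' v]_0^5/3 = u'(5/3)·v(5/3) − u'(0)·0 = v(5/3).
Weak formulation: find u (satisfying any essential BC) such that ∫_0^5/3 u'(x) v'(x) dx = ∫_0^5/3 f v dx + v(5/3) for all v ∈ V (Dirichlet at 0 absorbed into V; Neumann datum at x = 5/3 contributes the boundary term).
Substituting f(x) = sin(6*π*x/5), the right-hand side is ∫_0^5/3 (sin(6*π*x/5)) v dx + v(5/3).


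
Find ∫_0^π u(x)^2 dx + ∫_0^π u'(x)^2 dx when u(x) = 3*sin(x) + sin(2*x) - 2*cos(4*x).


||u||_{H^1(0,π)}^2 = 136/5 + 91*π/2

u'(x) = 8*sin(4*x) + 3*cos(x) + 2*cos(2*x).
Expand u² and (u')² and integrate term by term on (0, π), using: for integers n ≥ 1, ∫_0^π sin²(nx) dx = ∫_0^π cos²(nx) dx = π/2; for n ≠ n', ∫_0^π sin(nx)sin(n'x) dx = ∫_0^π cos(nx)cos(n'x) dx = 0; and by product-to-sum, ∫_0^π sin(nx)cos(n'x) dx = ½∫_0^π [sin((n+n')x) + sin((n−n')x)] dx, which is 0 when n+n' is even and 2n/(n²−n'²) when n+n' is odd (it need not vanish on (0, π)).
  u² squared terms: (-2)²·∫cos(4x)² dx = 4·π/2 = 2*π;  (3)²·∫sin(x)² dx = 9·π/2 = 9*π/2;  (1)²·∫sin(2x)² dx = 1·π/2 = π/2.
  u² cross terms: 2·(-2)·(3)·∫cos(4x)·sin(x) dx = -12·(-2/15) = 8/5;  2·(-2)·(1)·∫cos(4x)·sin(2x) dx = -4·(0) = 0;  2·(3)·(1)·∫sin(x)·sin(2x) dx = 6·(0) = 0.
  So ∫_0^π u² dx = 2*π + 9*π/2 + π/2 + 8/5 + 0 + 0 = 8/5 + 7*π.
  (u')² squared terms: (2)²·∫cos(2x)² dx = 4·π/2 = 2*π;  (3)²·∫cos(x)² dx = 9·π/2 = 9*π/2;  (8)²·∫sin(4x)² dx = 64·π/2 = 32*π.
  (u')² cross terms: 2·(2)·(3)·∫cos(2x)·cos(x) dx = 12·(0) = 0;  2·(2)·(8)·∫cos(2x)·sin(4x) dx = 32·(0) = 0;  2·(3)·(8)·∫cos(x)·sin(4x) dx = 48·(8/15) = 128/5.
  So ∫_0^π (u')² dx = 2*π + 9*π/2 + 32*π + 0 + 0 + 128/5 = 128/5 + 77*π/2.
||u||_{H^1}^2 = (8/5 + 7*π) + (128/5 + 77*π/2) = 136/5 + 91*π/2.


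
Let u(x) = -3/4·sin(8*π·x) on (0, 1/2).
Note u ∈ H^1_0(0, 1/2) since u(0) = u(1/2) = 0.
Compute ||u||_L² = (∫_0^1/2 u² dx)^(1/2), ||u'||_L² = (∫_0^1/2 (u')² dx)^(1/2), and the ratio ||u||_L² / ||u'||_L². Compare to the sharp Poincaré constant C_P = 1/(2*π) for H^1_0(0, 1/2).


||u||_L² / ||u'||_L² = 1/(8*π) < C_P = 1/(2*π).

u(x) = -3/4·sin(8*π·x), so u'(x) = -6*π*cos(8*π*x).
Writing u(x) = A·sin(kπx/L) with A = -3/4 and k = 4, use ∫_0^L sin²(kπx/L) dx = L/2 and ∫_0^L cos²(kπx/L) dx = L/2.
u² = 9/16·sin²(8*π·x) and (u')² = 36*π^2·cos²(8*π·x), and each of sin², cos² integrates to L/2 = 1/4 over (0, 1/2).
∫_0^1/2 u² dx = 9/64, so ||u||_L² = 3/8.
∫_0^1/2 (u')² dx = 9*π^2, so ||u'||_L² = 3*π.
Ratio ||u||_L² / ||u'||_L² = 1/(8*π).
Sharp Poincaré constant on H^1_0(0, 1/2) is C_P = L/π = 1/(2*π), achieved by sin(2*π·x).
This is the k = 4 harmonic; the ratio L/(kπ) is strictly less than C_P = L/π, consistent with the sharp inequality ||u||_L² ≤ C_P ||u'||_L².


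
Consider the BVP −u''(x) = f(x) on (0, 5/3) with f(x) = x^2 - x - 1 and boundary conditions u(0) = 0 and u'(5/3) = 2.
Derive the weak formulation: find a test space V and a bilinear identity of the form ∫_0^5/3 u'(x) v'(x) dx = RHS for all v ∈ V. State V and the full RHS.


V = {v ∈ H^1(0, 5/3) : v(0) = 0} (test functions vanish at x = 0 where u is specified); weak form: ∫_0^5/3 u'v' dx = ∫_0^5/3 (x^2 - x - 1) v dx + 2·v(5/3) for all v ∈ V.

Multiply both sides by a test function v and integrate from 0 to 5/3:
  ∫_0^5/3 −u''(x) v(x) dx = ∫_0^5/3 f(x) v(x) dx.
Integrate the LHS by parts once:
  ∫_0^5/3 −u'' v dx = −[u'(x) v(x)]_0^5/3 + ∫_0^5/3 u'(x) v'(x) dx.
Thus ∫_0^5/3 u'(x) v'(x) dx = ∫_0^5/3 f(x) v(x) dx + [u'(x) v(x)]_0^5/3.
Choose V so that boundary terms are either known or forced to vanish.
Mixed BC: u(0) = 0 (Dirichlet) and u'(5/3) = 2 (Neumann). Define V = {v ∈ H^1(0, 5/3) : v(0) = 0}. Then [u' v]_0^5/3 = u'(5/3)·v(5/3) − u'(0)·0 = 2·v(5/3).
Weak formulation: find u (satisfying any essential BC) such that ∫_0^5/3 u'(x) v'(x) dx = ∫_0^5/3 f v dx + 2·v(5/3) for all v ∈ V (Dirichlet at 0 absorbed into V; Neumann datum at x = 5/3 contributes the boundary term).
Substituting f(x) = x^2 - x - 1, the right-hand side is ∫_0^5/3 (x^2 - x - 1) v dx + 2·v(5/3).


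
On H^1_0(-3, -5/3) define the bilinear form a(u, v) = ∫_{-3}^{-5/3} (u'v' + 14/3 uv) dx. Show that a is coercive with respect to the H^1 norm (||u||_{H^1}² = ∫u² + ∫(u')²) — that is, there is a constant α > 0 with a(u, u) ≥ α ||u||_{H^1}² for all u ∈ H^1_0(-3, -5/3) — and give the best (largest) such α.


α = 1

Coercivity of a(·,·) on H^1_0(-3, -5/3) means a(u, u) ≥ α ||u||_{H^1}² for every u ∈ H^1_0.
The interval has length L = 4/3, and Poincaré/coercivity depend only on L. Here a(u, u) = ∫(u')² + (14/3)·∫u².
Here c = 14/3 ≥ 1, so a(u,u) = ∫(u')² + c∫u² ≥ ∫(u')² + ∫u² = ||u||_{H^1}², i.e. α = 1 works. No larger α is possible: a(u,u) ≥ α||u||_{H^1}² means (1−α)∫(u')² ≥ (α−c)∫u², and for the modes u_n = sin(nπ(x−x₀)/L) (x₀ the left endpoint) one has ∫u_n²/∫(u_n')² = (L/(nπ))² → 0, so a(u_n,u_n)/||u_n||_{H^1}² → 1. Hence the optimal constant is α = 1.
Therefore α = 1.


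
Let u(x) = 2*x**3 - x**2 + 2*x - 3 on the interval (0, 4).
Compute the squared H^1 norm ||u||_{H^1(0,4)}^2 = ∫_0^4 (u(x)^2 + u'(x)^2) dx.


||u||_{H^1}^2 = 97932/7

The H^1 norm (squared) on an interval (0, L) is
  ||u||_{H^1}^2 = ∫_0^L u(x)^2 dx + ∫_0^L u'(x)^2 dx.
Compute u'(x) = 6*x**2 - 2*x + 2.
Then u(x)^2 = 4*x**6 - 4*x**5 + 9*x**4 - 16*x**3 + 10*x**2 - 12*x + 9 and u'(x)^2 = 36*x**4 - 24*x**3 + 28*x**2 - 8*x + 4.
Integrate each monomial from 0 to 4 using ∫_0^4 c·x^n dx = c·4^(n+1)/(n+1):
  ∫_0^4 u(x)^2 dx = ∫_0^4 (4*x^6 - 4*x^5 + 9*x^4 - 16*x^3 + 10*x^2 - 12*x + 9) dx. Term by term:
    ∫_0^4 4*x^6 dx = 65536/7;  ∫_0^4 -4*x^5 dx = -8192/3;  ∫_0^4 9*x^4 dx = 9216/5;
    ∫_0^4 -16*x^3 dx = -1024;  ∫_0^4 10*x^2 dx = 640/3;  ∫_0^4 -12*x dx = -96;
    ∫_0^4 9 dx = 36.
  Sum: 65536/7 − 8192/3 + 9216/5 − 1024 + 640/3 − 96 + 36 = 798436/105.
  ∫_0^4 u'(x)^2 dx = ∫_0^4 (36*x^4 - 24*x^3 + 28*x^2 - 8*x + 4) dx. Term by term:
    ∫_0^4 36*x^4 dx = 36864/5;  ∫_0^4 -24*x^3 dx = -1536;  ∫_0^4 28*x^2 dx = 1792/3;
    ∫_0^4 -8*x dx = -64;  ∫_0^4 4 dx = 16.
  Sum: 36864/5 − 1536 + 1792/3 − 64 + 16 = 95792/15.
Adding: ||u||_{H^1}^2 = 798436/105 + 95792/15 = 97932/7.


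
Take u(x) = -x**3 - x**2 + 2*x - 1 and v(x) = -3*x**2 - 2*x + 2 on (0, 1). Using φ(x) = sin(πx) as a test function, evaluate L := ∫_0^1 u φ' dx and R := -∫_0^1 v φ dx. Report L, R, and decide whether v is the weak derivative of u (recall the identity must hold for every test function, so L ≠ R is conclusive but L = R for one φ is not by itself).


LHS = (-12 + π^2)/π^3, RHS = (-12 + π^2)/π^3. Yes, v = u' weakly.

u(x) = -x**3 - x**2 + 2*x - 1, classical derivative u'(x) = -3*x**2 - 2*x + 2.
φ(x) = sin(πx), so φ'(x) = π*cos(π*x).
Note φ(0) = φ(1) = 0, so the boundary term u·φ vanishes.
LHS = ∫_0^1 u(x) φ'(x) dx = ∫_0^1 (-π*x^3*cos(π*x) - π*x^2*cos(π*x) + 2*π*x*cos(π*x) - π*cos(π*x)) dx. Term by term:
  ∫_0^1 -π*cos(π*x) dx = 0;  ∫_0^1 -π*x^2*cos(π*x) dx = 2/π;  ∫_0^1 -π*x^3*cos(π*x) dx = -12/π^3 + 3/π;
  ∫_0^1 2*π*x*cos(π*x) dx = -4/π.
Sum: 0 + 2/π + -12/π^3 + 3/π − 4/π = (-12 + π^2)/π^3.
So LHS = (-12 + π^2)/π^3.
∫_0^1 v(x) φ(x) dx = ∫_0^1 (-3*x^2*sin(π*x) - 2*x*sin(π*x) + 2*sin(π*x)) dx. Term by term:
  ∫_0^1 2*sin(π*x) dx = 4/π;  ∫_0^1 -3*x^2*sin(π*x) dx = -3/π + 12/π^3;  ∫_0^1 -2*x*sin(π*x) dx = -2/π.
Sum: 4/π + -3/π + 12/π^3 − 2/π = (12 - π^2)/π^3.
So RHS = -∫_0^1 v(x) φ(x) dx = (-12 + π^2)/π^3.
LHS = RHS, so the identity holds for this test φ.
Moreover u is smooth here and v(x) = u'(x) = -3*x**2 - 2*x + 2 pointwise, so the identity holds for every test function. Hence v is the weak derivative of u.


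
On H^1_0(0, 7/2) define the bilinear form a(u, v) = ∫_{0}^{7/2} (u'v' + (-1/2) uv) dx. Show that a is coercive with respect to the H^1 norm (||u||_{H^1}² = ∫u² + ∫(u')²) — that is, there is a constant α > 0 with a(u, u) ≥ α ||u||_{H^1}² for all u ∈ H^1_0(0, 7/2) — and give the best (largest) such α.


α = (-49 + 8*π^2)/(2*(4*π^2 + 49))

Coercivity of a(·,·) on H^1_0(0, 7/2) means a(u, u) ≥ α ||u||_{H^1}² for every u ∈ H^1_0.
The interval has length L = 7/2, and Poincaré/coercivity depend only on L. Here a(u, u) = ∫(u')² + (-1/2)·∫u².
Here c = -1/2 < 0 with |c| < (π/L)² = 4*π^2/49, so coercivity still holds. The condition a(u,u) ≥ α||u||_{H^1}² reads (1−α)∫(u')² ≥ (α−c)∫u². Any admissible α is ≤ 1 (rapidly oscillating u have ∫u²/∫(u')² → 0), and α = 1 would force 0 ≥ (1−c)∫u², impossible since c < 1; so 1−α > 0. By the sharp Poincaré inequality on H^1_0 of an interval of length L, ∫(u')² ≥ (π/L)²∫u² with equality for the first sine mode sin(π(x−x₀)/L) (x₀ the left endpoint), so the inequality holds for all u iff (1−α)(π/L)² ≥ α − c, i.e. α ≤ ((π/L)² + c)/((π/L)² + 1) = (1 + c(L/π)²)/(1 + (L/π)²). (Direct route, valid since c ≤ 0: Poincaré gives c∫u² ≥ c(L/π)²∫(u')², so a(u,u) ≥ (1 + c(L/π)²)∫(u')², while ||u||_{H^1}² ≤ (1 + (L/π)²)∫(u')²; dividing yields the same α.) With (π/L)² = 4*π^2/49 and c = -1/2, the largest admissible constant is α = ((π/L)² + c)/((π/L)² + 1).
Simplifying, α = (-49 + 8*π^2)/(2*(4*π^2 + 49)).


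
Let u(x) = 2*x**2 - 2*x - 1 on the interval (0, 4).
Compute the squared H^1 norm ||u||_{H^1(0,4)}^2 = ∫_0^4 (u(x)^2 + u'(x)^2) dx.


||u||_{H^1}^2 = 8588/15

The H^1 norm (squared) on an interval (0, L) is
  ||u||_{H^1}^2 = ∫_0^L u(x)^2 dx + ∫_0^L u'(x)^2 dx.
Compute u'(x) = 4*x - 2.
Then u(x)^2 = 4*x**4 - 8*x**3 + 4*x + 1 and u'(x)^2 = 16*x**2 - 16*x + 4.
Integrate each monomial from 0 to 4 using ∫_0^4 c·x^n dx = c·4^(n+1)/(n+1):
  ∫_0^4 u(x)^2 dx = ∫_0^4 (4*x^4 - 8*x^3 + 4*x + 1) dx. Term by term:
    ∫_0^4 4*x^4 dx = 4096/5;  ∫_0^4 -8*x^3 dx = -512;  ∫_0^4 4*x dx = 32;
    ∫_0^4 1 dx = 4.
  Sum: 4096/5 − 512 + 32 + 4 = 1716/5.
  ∫_0^4 u'(x)^2 dx = ∫_0^4 (16*x^2 - 16*x + 4) dx. Term by term:
    ∫_0^4 16*x^2 dx = 1024/3;  ∫_0^4 -16*x dx = -128;  ∫_0^4 4 dx = 16.
  Sum: 1024/3 − 128 + 16 = 688/3.
Adding: ||u||_{H^1}^2 = 1716/5 + 688/3 = 8588/15.


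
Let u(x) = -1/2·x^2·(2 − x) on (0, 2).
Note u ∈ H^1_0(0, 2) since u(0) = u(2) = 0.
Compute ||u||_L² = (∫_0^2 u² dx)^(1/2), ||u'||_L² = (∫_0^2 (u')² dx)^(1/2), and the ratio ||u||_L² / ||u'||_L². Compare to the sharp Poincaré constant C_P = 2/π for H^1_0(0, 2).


||u||_L² / ||u'||_L² = sqrt(14)/7 < C_P = 2/π.

u(x) = -1/2·x^2·(2 − x), so u'(x) = x*(3*x - 4)/2.
u(x) = -1/2·x^2·(2 − x) vanishes at x = 0 and x = 2, so u ∈ H^1_0(0, 2). Differentiate via the product rule and integrate the resulting polynomials term by term.
  ∫_0^2 u² dx = ∫_0^2 (x^6/4 - x^5 + x^4) dx. Term by term:
    ∫_0^2 x^6/4 dx = 32/7;  ∫_0^2 -x^5 dx = -32/3;  ∫_0^2 x^4 dx = 32/5.
  Sum: 32/7 − 32/3 + 32/5 = 32/105.
  ∫_0^2 (u')² dx = ∫_0^2 (9*x^4/4 - 6*x^3 + 4*x^2) dx. Term by term:
    ∫_0^2 9*x^4/4 dx = 72/5;  ∫_0^2 -6*x^3 dx = -24;  ∫_0^2 4*x^2 dx = 32/3.
  Sum: 72/5 − 24 + 32/3 = 16/15.
∫_0^2 u² dx = 32/105, so ||u||_L² = 4*sqrt(210)/105.
∫_0^2 (u')² dx = 16/15, so ||u'||_L² = 4*sqrt(15)/15.
Ratio ||u||_L² / ||u'||_L² = sqrt(14)/7.
Sharp Poincaré constant on H^1_0(0, 2) is C_P = L/π = 2/π, achieved by sin(π/2·x).
A polynomial bump cannot attain the sharp Poincaré constant (only the first sine eigenfunction does), so the ratio is strictly less than C_P, consistent with ||u||_L² ≤ C_P ||u'||_L².


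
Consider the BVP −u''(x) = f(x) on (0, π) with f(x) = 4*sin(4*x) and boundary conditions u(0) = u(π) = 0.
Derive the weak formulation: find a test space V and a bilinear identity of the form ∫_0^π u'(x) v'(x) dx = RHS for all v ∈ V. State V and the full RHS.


V = H^1_0(0, π) (so v(0) = v(π) = 0); weak form: ∫_0^π u'v' dx = ∫_0^π (4*sin(4*x)) v dx for all v ∈ V.

Multiply both sides by a test function v and integrate from 0 to π:
  ∫_0^π −u''(x) v(x) dx = ∫_0^π f(x) v(x) dx.
Integrate the LHS by parts once:
  ∫_0^π −u'' v dx = −[u'(x) v(x)]_0^π + ∫_0^π u'(x) v'(x) dx.
Thus ∫_0^π u'(x) v'(x) dx = ∫_0^π f(x) v(x) dx + [u'(x) v(x)]_0^π.
Choose V so that boundary terms are either known or forced to vanish.
u is Dirichlet: u(0) = u(π) = 0. Let V = H^1_0(0, π); then v(0) = v(π) = 0, and [u' v]_0^π = 0.
Weak formulation: find u (satisfying any essential BC) such that ∫_0^π u'(x) v'(x) dx = ∫_0^π f v dx for all v ∈ V.
Substituting f(x) = 4*sin(4*x), the right-hand side is ∫_0^π (4*sin(4*x)) v dx.


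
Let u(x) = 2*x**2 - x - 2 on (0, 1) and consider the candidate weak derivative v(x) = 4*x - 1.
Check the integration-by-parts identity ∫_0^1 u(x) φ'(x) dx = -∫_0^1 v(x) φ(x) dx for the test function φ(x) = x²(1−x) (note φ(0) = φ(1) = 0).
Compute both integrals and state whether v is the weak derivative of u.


LHS = -7/60, RHS = -7/60. Yes, v = u' weakly.

u(x) = 2*x**2 - x - 2, classical derivative u'(x) = 4*x - 1.
φ(x) = x²(1−x), so φ'(x) = x*(2 - 3*x).
Note φ(0) = φ(1) = 0, so the boundary term u·φ vanishes.
LHS = ∫_0^1 u(x) φ'(x) dx = ∫_0^1 (-6*x^4 + 7*x^3 + 4*x^2 - 4*x) dx. Term by term:
  ∫_0^1 -6*x^4 dx = -6/5;  ∫_0^1 7*x^3 dx = 7/4;  ∫_0^1 4*x^2 dx = 4/3;
  ∫_0^1 -4*x dx = -2.
Sum: -6/5 + 7/4 + 4/3 − 2 = -7/60.
So LHS = -7/60.
∫_0^1 v(x) φ(x) dx = ∫_0^1 (-4*x^4 + 5*x^3 - x^2) dx. Term by term:
  ∫_0^1 -4*x^4 dx = -4/5;  ∫_0^1 5*x^3 dx = 5/4;  ∫_0^1 -x^2 dx = -1/3.
Sum: -4/5 + 5/4 − 1/3 = 7/60.
So RHS = -∫_0^1 v(x) φ(x) dx = -7/60.
LHS = RHS, so the identity holds for this test φ.
Moreover u is smooth here and v(x) = u'(x) = 4*x - 1 pointwise, so the identity holds for every test function. Hence v is the weak derivative of u.


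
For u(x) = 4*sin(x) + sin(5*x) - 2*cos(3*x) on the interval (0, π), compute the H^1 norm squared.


||u||_{H^1(0,π)}^2 = 49*π

u'(x) = 6*sin(3*x) + 4*cos(x) + 5*cos(5*x).
Expand u² and (u')² and integrate term by term on (0, π), using: for integers n ≥ 1, ∫_0^π sin²(nx) dx = ∫_0^π cos²(nx) dx = π/2; for n ≠ n', ∫_0^π sin(nx)sin(n'x) dx = ∫_0^π cos(nx)cos(n'x) dx = 0; and by product-to-sum, ∫_0^π sin(nx)cos(n'x) dx = ½∫_0^π [sin((n+n')x) + sin((n−n')x)] dx, which is 0 when n+n' is even and 2n/(n²−n'²) when n+n' is odd (it need not vanish on (0, π)).
  u² squared terms: (-2)²·∫cos(3x)² dx = 4·π/2 = 2*π;  (4)²·∫sin(x)² dx = 16·π/2 = 8*π;  (1)²·∫sin(5x)² dx = 1·π/2 = π/2.
  u² cross terms: 2·(-2)·(4)·∫cos(3x)·sin(x) dx = -16·(0) = 0;  2·(-2)·(1)·∫cos(3x)·sin(5x) dx = -4·(0) = 0;  2·(4)·(1)·∫sin(x)·sin(5x) dx = 8·(0) = 0.
  So ∫_0^π u² dx = 2*π + 8*π + π/2 + 0 + 0 + 0 = 21*π/2.
  (u')² squared terms: (4)²·∫cos(x)² dx = 16·π/2 = 8*π;  (5)²·∫cos(5x)² dx = 25·π/2 = 25*π/2;  (6)²·∫sin(3x)² dx = 36·π/2 = 18*π.
  (u')² cross terms: 2·(4)·(5)·∫cos(x)·cos(5x) dx = 40·(0) = 0;  2·(4)·(6)·∫cos(x)·sin(3x) dx = 48·(0) = 0;  2·(5)·(6)·∫cos(5x)·sin(3x) dx = 60·(0) = 0.
  So ∫_0^π (u')² dx = 8*π + 25*π/2 + 18*π + 0 + 0 + 0 = 77*π/2.
||u||_{H^1}^2 = (21*π/2) + (77*π/2) = 49*π.


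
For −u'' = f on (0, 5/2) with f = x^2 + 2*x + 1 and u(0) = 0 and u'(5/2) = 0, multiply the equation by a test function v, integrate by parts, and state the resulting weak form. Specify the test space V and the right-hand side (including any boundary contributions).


V = {v ∈ H^1(0, 5/2) : v(0) = 0} (test functions vanish at x = 0 where u is specified); weak form: ∫_0^5/2 u'v' dx = ∫_0^5/2 (x^2 + 2*x + 1) v dx for all v ∈ V.

Multiply both sides by a test function v and integrate from 0 to 5/2:
  ∫_0^5/2 −u''(x) v(x) dx = ∫_0^5/2 f(x) v(x) dx.
Integrate the LHS by parts once:
  ∫_0^5/2 −u'' v dx = −[u'(x) v(x)]_0^5/2 + ∫_0^5/2 u'(x) v'(x) dx.
Thus ∫_0^5/2 u'(x) v'(x) dx = ∫_0^5/2 f(x) v(x) dx + [u'(x) v(x)]_0^5/2.
Choose V so that boundary terms are either known or forced to vanish.
Mixed BC: u(0) = 0 (Dirichlet) and u'(5/2) = 0 (Neumann). Define V = {v ∈ H^1(0, 5/2) : v(0) = 0}. Then [u' v]_0^5/2 = u'(5/2)·v(5/2) − u'(0)·0 = 0.
Weak formulation: find u (satisfying any essential BC) such that ∫_0^5/2 u'(x) v'(x) dx = ∫_0^5/2 f v dx for all v ∈ V (Dirichlet at 0 absorbed into V; the Neumann datum at x = 5/2 is zero, so no boundary term remains).
Substituting f(x) = x^2 + 2*x + 1, the right-hand side is ∫_0^5/2 (x^2 + 2*x + 1) v dx.


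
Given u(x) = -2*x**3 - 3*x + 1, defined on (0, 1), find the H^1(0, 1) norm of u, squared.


||u||_{H^1}^2 = 1091/35

The H^1 norm (squared) on an interval (0, L) is
  ||u||_{H^1}^2 = ∫_0^L u(x)^2 dx + ∫_0^L u'(x)^2 dx.
Compute u'(x) = -6*x**2 - 3.
Then u(x)^2 = 4*x**6 + 12*x**4 - 4*x**3 + 9*x**2 - 6*x + 1 and u'(x)^2 = 36*x**4 + 36*x**2 + 9.
Integrate each monomial from 0 to 1 using ∫_0^1 c·x^n dx = c·1^(n+1)/(n+1):
  ∫_0^1 u(x)^2 dx = ∫_0^1 (4*x^6 + 12*x^4 - 4*x^3 + 9*x^2 - 6*x + 1) dx. Term by term:
    ∫_0^1 4*x^6 dx = 4/7;  ∫_0^1 12*x^4 dx = 12/5;  ∫_0^1 -4*x^3 dx = -1;
    ∫_0^1 9*x^2 dx = 3;  ∫_0^1 -6*x dx = -3;  ∫_0^1 1 dx = 1.
  Sum: 4/7 + 12/5 − 1 + 3 − 3 + 1 = 104/35.
  ∫_0^1 u'(x)^2 dx = ∫_0^1 (36*x^4 + 36*x^2 + 9) dx. Term by term:
    ∫_0^1 36*x^4 dx = 36/5;  ∫_0^1 36*x^2 dx = 12;  ∫_0^1 9 dx = 9.
  Sum: 36/5 + 12 + 9 = 141/5.
Adding: ||u||_{H^1}^2 = 104/35 + 141/5 = 1091/35.


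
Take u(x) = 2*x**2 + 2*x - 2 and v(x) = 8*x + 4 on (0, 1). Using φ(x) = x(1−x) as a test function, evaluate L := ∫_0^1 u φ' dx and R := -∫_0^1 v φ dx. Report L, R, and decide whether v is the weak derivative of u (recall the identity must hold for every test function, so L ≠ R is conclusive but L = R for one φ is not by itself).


LHS = -2/3, RHS = -4/3. No, v is not the weak derivative of u.

u(x) = 2*x**2 + 2*x - 2, classical derivative u'(x) = 4*x + 2.
φ(x) = x(1−x), so φ'(x) = 1 - 2*x.
Note φ(0) = φ(1) = 0, so the boundary term u·φ vanishes.
LHS = ∫_0^1 u(x) φ'(x) dx = ∫_0^1 (-4*x^3 - 2*x^2 + 6*x - 2) dx. Term by term:
  ∫_0^1 -4*x^3 dx = -1;  ∫_0^1 -2*x^2 dx = -2/3;  ∫_0^1 6*x dx = 3;
  ∫_0^1 -2 dx = -2.
Sum: -1 − 2/3 + 3 − 2 = -2/3.
So LHS = -2/3.
∫_0^1 v(x) φ(x) dx = ∫_0^1 (-8*x^3 + 4*x^2 + 4*x) dx. Term by term:
  ∫_0^1 -8*x^3 dx = -2;  ∫_0^1 4*x^2 dx = 4/3;  ∫_0^1 4*x dx = 2.
Sum: -2 + 4/3 + 2 = 4/3.
So RHS = -∫_0^1 v(x) φ(x) dx = -4/3.
LHS − RHS = 2/3 ≠ 0, so the identity fails.
(For a valid weak derivative the identity must hold for EVERY test function, in particular this one. The failure shows v is NOT the weak derivative of u.)
Correct weak derivative would be u'(x) = 4*x + 2.


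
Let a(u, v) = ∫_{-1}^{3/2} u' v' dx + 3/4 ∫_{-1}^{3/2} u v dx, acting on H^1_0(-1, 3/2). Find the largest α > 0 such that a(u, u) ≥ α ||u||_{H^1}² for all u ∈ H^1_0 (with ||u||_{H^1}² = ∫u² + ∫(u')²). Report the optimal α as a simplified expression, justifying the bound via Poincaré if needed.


α = (75 + 16*π^2)/(4*(25 + 4*π^2))

Coercivity of a(·,·) on H^1_0(-1, 3/2) means a(u, u) ≥ α ||u||_{H^1}² for every u ∈ H^1_0.
The interval has length L = 5/2, and Poincaré/coercivity depend only on L. Here a(u, u) = ∫(u')² + (3/4)·∫u².
Here 0 < c = 3/4 < 1. The condition a(u,u) ≥ α||u||_{H^1}² reads (1−α)∫(u')² ≥ (α−c)∫u². Any admissible α is ≤ 1 (rapidly oscillating u have ∫u²/∫(u')² → 0), and α = 1 would force 0 ≥ (1−c)∫u², impossible since c < 1; so 1−α > 0. By the sharp Poincaré inequality on H^1_0 of an interval of length L, ∫(u')² ≥ (π/L)²∫u² with equality for the first sine mode sin(π(x−x₀)/L) (x₀ the left endpoint), so the inequality holds for all u iff (1−α)(π/L)² ≥ α − c, i.e. α ≤ ((π/L)² + c)/((π/L)² + 1) = (1 + c(L/π)²)/(1 + (L/π)²). With (π/L)² = 4*π^2/25 and c = 3/4, the largest admissible constant is α = ((π/L)² + c)/((π/L)² + 1).
Simplifying, α = (75 + 16*π^2)/(4*(25 + 4*π^2)).


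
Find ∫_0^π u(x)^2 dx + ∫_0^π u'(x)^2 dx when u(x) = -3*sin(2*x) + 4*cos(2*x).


||u||_{H^1(0,π)}^2 = 125*π/2

u'(x) = -8*sin(2*x) - 6*cos(2*x).
Expand u² and (u')² and integrate term by term on (0, π), using: for integers n ≥ 1, ∫_0^π sin²(nx) dx = ∫_0^π cos²(nx) dx = π/2; for n ≠ n', ∫_0^π sin(nx)sin(n'x) dx = ∫_0^π cos(nx)cos(n'x) dx = 0; and by product-to-sum, ∫_0^π sin(nx)cos(n'x) dx = ½∫_0^π [sin((n+n')x) + sin((n−n')x)] dx, which is 0 when n+n' is even and 2n/(n²−n'²) when n+n' is odd (it need not vanish on (0, π)).
  u² squared terms: (-3)²·∫sin(2x)² dx = 9·π/2 = 9*π/2;  (4)²·∫cos(2x)² dx = 16·π/2 = 8*π.
  u² cross terms: 2·(-3)·(4)·∫sin(2x)·cos(2x) dx = -24·(0) = 0.
  So ∫_0^π u² dx = 9*π/2 + 8*π + 0 = 25*π/2.
  (u')² squared terms: (-8)²·∫sin(2x)² dx = 64·π/2 = 32*π;  (-6)²·∫cos(2x)² dx = 36·π/2 = 18*π.
  (u')² cross terms: 2·(-8)·(-6)·∫sin(2x)·cos(2x) dx = 96·(0) = 0.
  So ∫_0^π (u')² dx = 32*π + 18*π + 0 = 50*π.
||u||_{H^1}^2 = (25*π/2) + (50*π) = 125*π/2.


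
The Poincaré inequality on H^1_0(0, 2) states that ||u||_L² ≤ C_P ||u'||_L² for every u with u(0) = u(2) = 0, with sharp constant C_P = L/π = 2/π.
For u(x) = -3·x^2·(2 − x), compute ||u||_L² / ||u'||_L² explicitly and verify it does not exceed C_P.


||u||_L² / ||u'||_L² = sqrt(14)/7 < C_P = 2/π.

u(x) = -3·x^2·(2 − x), so u'(x) = 3*x*(3*x - 4).
u(x) = -3·x^2·(2 − x) vanishes at x = 0 and x = 2, so u ∈ H^1_0(0, 2). Differentiate via the product rule and integrate the resulting polynomials term by term.
  ∫_0^2 u² dx = ∫_0^2 (9*x^6 - 36*x^5 + 36*x^4) dx. Term by term:
    ∫_0^2 9*x^6 dx = 1152/7;  ∫_0^2 -36*x^5 dx = -384;  ∫_0^2 36*x^4 dx = 1152/5.
  Sum: 1152/7 − 384 + 1152/5 = 384/35.
  ∫_0^2 (u')² dx = ∫_0^2 (81*x^4 - 216*x^3 + 144*x^2) dx. Term by term:
    ∫_0^2 81*x^4 dx = 2592/5;  ∫_0^2 -216*x^3 dx = -864;  ∫_0^2 144*x^2 dx = 384.
  Sum: 2592/5 − 864 + 384 = 192/5.
∫_0^2 u² dx = 384/35, so ||u||_L² = 8*sqrt(210)/35.
∫_0^2 (u')² dx = 192/5, so ||u'||_L² = 8*sqrt(15)/5.
Ratio ||u||_L² / ||u'||_L² = sqrt(14)/7.
Sharp Poincaré constant on H^1_0(0, 2) is C_P = L/π = 2/π, achieved by sin(π/2·x).
A polynomial bump cannot attain the sharp Poincaré constant (only the first sine eigenfunction does), so the ratio is strictly less than C_P, consistent with ||u||_L² ≤ C_P ||u'||_L².


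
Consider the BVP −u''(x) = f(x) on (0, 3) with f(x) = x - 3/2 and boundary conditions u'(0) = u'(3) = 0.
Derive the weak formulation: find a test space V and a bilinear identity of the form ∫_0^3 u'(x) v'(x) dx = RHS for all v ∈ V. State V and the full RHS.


V = H^1(0, 3) (no boundary constraint on v; u is determined up to an additive constant); weak form: ∫_0^3 u'v' dx = ∫_0^3 (x - 3/2) v dx for all v ∈ V.

Multiply both sides by a test function v and integrate from 0 to 3:
  ∫_0^3 −u''(x) v(x) dx = ∫_0^3 f(x) v(x) dx.
Integrate the LHS by parts once:
  ∫_0^3 −u'' v dx = −[u'(x) v(x)]_0^3 + ∫_0^3 u'(x) v'(x) dx.
Thus ∫_0^3 u'(x) v'(x) dx = ∫_0^3 f(x) v(x) dx + [u'(x) v(x)]_0^3.
Choose V so that boundary terms are either known or forced to vanish.
u has homogeneous Neumann: u'(0) = u'(3) = 0. So [u' v]_0^3 = 0·v(3) − 0·v(0) = 0 for any v; take V = H^1(0, 3).
Weak formulation: find u (satisfying any essential BC) such that ∫_0^3 u'(x) v'(x) dx = ∫_0^3 f v dx for all v ∈ V (homogeneous Neumann, so boundary terms vanish).
Substituting f(x) = x - 3/2, the right-hand side is ∫_0^3 (x - 3/2) v dx.
Compatibility check (pure Neumann): taking v ≡ 1 ∈ V gives 0 = ∫_0^3 f dx + (0) − (0), i.e. ∫_0^3 f dx must equal u'(0) − u'(3) = 0. Indeed ∫_0^3 (x - 3/2) dx = 0, so the data are compatible. The solution is then unique only up to an additive constant (fix it e.g. by requiring ∫_0^3 u dx = 0).


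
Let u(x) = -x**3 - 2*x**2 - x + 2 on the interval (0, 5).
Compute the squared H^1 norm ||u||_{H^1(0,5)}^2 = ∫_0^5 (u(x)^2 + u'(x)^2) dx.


||u||_{H^1}^2 = 743450/21

The H^1 norm (squared) on an interval (0, L) is
  ||u||_{H^1}^2 = ∫_0^L u(x)^2 dx + ∫_0^L u'(x)^2 dx.
Compute u'(x) = -3*x**2 - 4*x - 1.
Then u(x)^2 = x**6 + 4*x**5 + 6*x**4 - 7*x**2 - 4*x + 4 and u'(x)^2 = 9*x**4 + 24*x**3 + 22*x**2 + 8*x + 1.
Integrate each monomial from 0 to 5 using ∫_0^5 c·x^n dx = c·5^(n+1)/(n+1):
  ∫_0^5 u(x)^2 dx = ∫_0^5 (x^6 + 4*x^5 + 6*x^4 - 7*x^2 - 4*x + 4) dx. Term by term:
    ∫_0^5 x^6 dx = 78125/7;  ∫_0^5 4*x^5 dx = 31250/3;  ∫_0^5 6*x^4 dx = 3750;
    ∫_0^5 -7*x^2 dx = -875/3;  ∫_0^5 -4*x dx = -50;  ∫_0^5 4 dx = 20.
  Sum: 78125/7 + 31250/3 + 3750 − 875/3 − 50 + 20 = 175040/7.
  ∫_0^5 u'(x)^2 dx = ∫_0^5 (9*x^4 + 24*x^3 + 22*x^2 + 8*x + 1) dx. Term by term:
    ∫_0^5 9*x^4 dx = 5625;  ∫_0^5 24*x^3 dx = 3750;  ∫_0^5 22*x^2 dx = 2750/3;
    ∫_0^5 8*x dx = 100;  ∫_0^5 1 dx = 5.
  Sum: 5625 + 3750 + 2750/3 + 100 + 5 = 31190/3.
Adding: ||u||_{H^1}^2 = 175040/7 + 31190/3 = 743450/21.


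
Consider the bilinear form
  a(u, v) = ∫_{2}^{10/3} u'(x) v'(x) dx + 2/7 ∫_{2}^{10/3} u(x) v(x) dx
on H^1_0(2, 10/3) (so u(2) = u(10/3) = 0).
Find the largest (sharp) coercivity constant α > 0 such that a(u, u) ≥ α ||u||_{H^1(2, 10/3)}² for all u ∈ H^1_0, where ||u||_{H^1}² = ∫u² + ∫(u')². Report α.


α = (32 + 63*π^2)/(7*(16 + 9*π^2))

Coercivity of a(·,·) on H^1_0(2, 10/3) means a(u, u) ≥ α ||u||_{H^1}² for every u ∈ H^1_0.
The interval has length L = 4/3, and Poincaré/coercivity depend only on L. Here a(u, u) = ∫(u')² + (2/7)·∫u².
Here 0 < c = 2/7 < 1. The condition a(u,u) ≥ α||u||_{H^1}² reads (1−α)∫(u')² ≥ (α−c)∫u². Any admissible α is ≤ 1 (rapidly oscillating u have ∫u²/∫(u')² → 0), and α = 1 would force 0 ≥ (1−c)∫u², impossible since c < 1; so 1−α > 0. By the sharp Poincaré inequality on H^1_0 of an interval of length L, ∫(u')² ≥ (π/L)²∫u² with equality for the first sine mode sin(π(x−x₀)/L) (x₀ the left endpoint), so the inequality holds for all u iff (1−α)(π/L)² ≥ α − c, i.e. α ≤ ((π/L)² + c)/((π/L)² + 1) = (1 + c(L/π)²)/(1 + (L/π)²). With (π/L)² = 9*π^2/16 and c = 2/7, the largest admissible constant is α = ((π/L)² + c)/((π/L)² + 1).
Simplifying, α = (32 + 63*π^2)/(7*(16 + 9*π^2)).


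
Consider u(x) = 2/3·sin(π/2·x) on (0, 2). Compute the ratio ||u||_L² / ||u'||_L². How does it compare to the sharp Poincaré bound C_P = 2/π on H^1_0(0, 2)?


||u||_L² / ||u'||_L² = 2/π = C_P.

u(x) = 2/3·sin(π/2·x), so u'(x) = π*cos(π*x/2)/3.
Writing u(x) = A·sin(kπx/L) with A = 2/3 and k = 1, use ∫_0^L sin²(kπx/L) dx = L/2 and ∫_0^L cos²(kπx/L) dx = L/2.
u² = 4/9·sin²(π/2·x) and (u')² = π^2/9·cos²(π/2·x), and each of sin², cos² integrates to L/2 = 1 over (0, 2).
∫_0^2 u² dx = 4/9, so ||u||_L² = 2/3.
∫_0^2 (u')² dx = π^2/9, so ||u'||_L² = π/3.
Ratio ||u||_L² / ||u'||_L² = 2/π.
Sharp Poincaré constant on H^1_0(0, 2) is C_P = L/π = 2/π, achieved by sin(π/2·x).
This is the k = 1 eigenfunction (up to amplitude), so the ratio equals the sharp Poincaré constant exactly.


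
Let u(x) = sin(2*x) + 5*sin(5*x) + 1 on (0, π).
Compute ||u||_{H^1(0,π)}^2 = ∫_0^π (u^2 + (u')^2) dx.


||u||_{H^1(0,π)}^2 = 4 + 657*π/2

u'(x) = 2*cos(2*x) + 25*cos(5*x).
Expand u² and (u')² and integrate term by term on (0, π), using: for integers n ≥ 1, ∫_0^π sin²(nx) dx = ∫_0^π cos²(nx) dx = π/2; for n ≠ n', ∫_0^π sin(nx)sin(n'x) dx = ∫_0^π cos(nx)cos(n'x) dx = 0; and by product-to-sum, ∫_0^π sin(nx)cos(n'x) dx = ½∫_0^π [sin((n+n')x) + sin((n−n')x)] dx, which is 0 when n+n' is even and 2n/(n²−n'²) when n+n' is odd (it need not vanish on (0, π)). For the constant mode: ∫_0^π 1 dx = π, ∫_0^π cos(nx) dx = 0, ∫_0^π sin(nx) dx = (1−(−1)^n)/n.
  u² squared terms: (1)²·∫1 dx = 1·π = π;  (5)²·∫sin(5x)² dx = 25·π/2 = 25*π/2;  (1)²·∫sin(2x)² dx = 1·π/2 = π/2.
  u² cross terms: 2·(1)·(5)·∫1·sin(5x) dx = 10·(2/5) = 4;  2·(1)·(1)·∫1·sin(2x) dx = 2·(0) = 0;  2·(5)·(1)·∫sin(5x)·sin(2x) dx = 10·(0) = 0.
  So ∫_0^π u² dx = π + 25*π/2 + π/2 + 4 + 0 + 0 = 4 + 14*π.
  (u')² squared terms: (2)²·∫cos(2x)² dx = 4·π/2 = 2*π;  (25)²·∫cos(5x)² dx = 625·π/2 = 625*π/2.
  (u')² cross terms: 2·(2)·(25)·∫cos(2x)·cos(5x) dx = 100·(0) = 0.
  So ∫_0^π (u')² dx = 2*π + 625*π/2 + 0 = 629*π/2.
||u||_{H^1}^2 = (4 + 14*π) + (629*π/2) = 4 + 657*π/2.
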